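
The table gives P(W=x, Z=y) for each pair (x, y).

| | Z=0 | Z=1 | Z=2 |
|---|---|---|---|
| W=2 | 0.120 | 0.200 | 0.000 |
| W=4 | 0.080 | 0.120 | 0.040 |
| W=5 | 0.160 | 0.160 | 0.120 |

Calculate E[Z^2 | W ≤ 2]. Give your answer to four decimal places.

0.6250

P(W ≤ 2) = 0.320.
Σ Z^2·P over the event = 0·(0.120) + 1·(0.200) = 0.200.
E[Z^2 | W ≤ 2] = (0.200) / (0.320) = 0.6250.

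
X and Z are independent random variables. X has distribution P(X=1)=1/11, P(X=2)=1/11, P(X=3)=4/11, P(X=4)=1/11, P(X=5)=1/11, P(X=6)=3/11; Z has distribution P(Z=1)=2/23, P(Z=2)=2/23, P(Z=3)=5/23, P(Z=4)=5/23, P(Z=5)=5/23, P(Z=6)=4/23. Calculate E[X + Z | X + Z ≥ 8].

641/68

P(X + Z ≥ 8) = 136/253.
Summing (X+Z)·P(x,y) over outcomes with X + Z ≥ 8 gives 1282/253.
E[X + Z | X + Z ≥ 8] = (1282/253) / (136/253) = 641/68.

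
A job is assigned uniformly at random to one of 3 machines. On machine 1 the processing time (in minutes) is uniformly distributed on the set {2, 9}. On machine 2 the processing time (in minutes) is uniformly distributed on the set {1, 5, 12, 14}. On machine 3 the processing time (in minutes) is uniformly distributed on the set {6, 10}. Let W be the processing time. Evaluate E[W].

43/6

E[W | machine 1] = (2+9)/2 = 11/2.
E[W | machine 2] = (1+5+12+14)/4 = 8.
E[W | machine 3] = (6+10)/2 = 8.
E[W] = (1/3)·(11/2) + (1/3)·(8) + (1/3)·(8) = 43/6.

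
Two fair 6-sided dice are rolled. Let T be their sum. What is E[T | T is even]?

P(T is even) = 1/2.
Σ over the event: 2·1/36 + 4·1/12 + 6·5/36 + 8·5/36 + 10·1/12 + 12·1/36 = 7/2.
E[T | T is even] = (7/2) / (1/2) = 7.

7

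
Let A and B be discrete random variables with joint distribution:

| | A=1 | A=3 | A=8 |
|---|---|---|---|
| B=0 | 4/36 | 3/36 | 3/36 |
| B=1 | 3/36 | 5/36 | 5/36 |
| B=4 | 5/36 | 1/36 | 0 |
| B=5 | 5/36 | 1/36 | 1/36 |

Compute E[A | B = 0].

37/10

P(B = 0) = 5/18.
Σ A·P over the event = 1·(4/36) + 3·(3/36) + 8·(3/36) = 37/36.
E[A | B = 0] = (37/36) / (5/18) = 37/10.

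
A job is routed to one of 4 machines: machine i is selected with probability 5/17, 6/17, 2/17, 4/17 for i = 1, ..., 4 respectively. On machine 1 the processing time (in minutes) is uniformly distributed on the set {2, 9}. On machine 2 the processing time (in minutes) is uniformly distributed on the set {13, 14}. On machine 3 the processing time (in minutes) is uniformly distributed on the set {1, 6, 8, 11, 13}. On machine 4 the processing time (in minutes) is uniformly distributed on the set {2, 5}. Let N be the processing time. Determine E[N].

1381/170

E[N | machine 1] = (2+9)/2 = 11/2.
E[N | machine 2] = (13+14)/2 = 27/2.
E[N | machine 3] = (1+6+8+11+13)/5 = 39/5.
E[N | machine 4] = (2+5)/2 = 7/2.
E[N] = (5/17)·(11/2) + (6/17)·(27/2) + (2/17)·(39/5) + (4/17)·(7/2) = 1381/170.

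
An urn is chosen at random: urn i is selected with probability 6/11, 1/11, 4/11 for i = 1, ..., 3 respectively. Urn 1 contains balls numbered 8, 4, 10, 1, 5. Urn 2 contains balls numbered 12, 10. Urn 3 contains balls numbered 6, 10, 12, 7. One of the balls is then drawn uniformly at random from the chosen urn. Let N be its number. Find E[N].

E[N | urn 1] = (8+4+10+1+5)/5 = 28/5.
E[N | urn 2] = (12+10)/2 = 11.
E[N | urn 3] = (6+10+12+7)/4 = 35/4.
E[N] = (6/11)·(28/5) + (1/11)·(11) + (4/11)·(35/4) = 398/55.

398/55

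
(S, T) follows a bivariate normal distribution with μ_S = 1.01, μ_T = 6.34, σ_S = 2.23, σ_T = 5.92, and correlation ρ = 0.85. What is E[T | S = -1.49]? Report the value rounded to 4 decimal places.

The regression of T on S has slope ρ·σ_T/σ_S and passes through (μ_S, μ_T).
E[T | S=-1.49] = 6.34 + (0.85)·(5.92/2.23)·(-1.49 − (1.01)) = 6.34 + (2.256502)·(-2.5) = 0.6987.

0.6987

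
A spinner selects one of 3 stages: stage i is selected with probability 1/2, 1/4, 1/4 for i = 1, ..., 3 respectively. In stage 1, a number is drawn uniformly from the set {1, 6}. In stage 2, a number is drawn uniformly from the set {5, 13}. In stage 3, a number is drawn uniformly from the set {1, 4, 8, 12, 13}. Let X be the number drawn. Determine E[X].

59/10

E[X | stage 1] = (1+6)/2 = 7/2.
E[X | stage 2] = (5+13)/2 = 9.
E[X | stage 3] = (1+4+8+12+13)/5 = 38/5.
By the law of total expectation,
E[X] = (1/2)·(7/2) + (1/4)·(9) + (1/4)·(38/5) = 59/10.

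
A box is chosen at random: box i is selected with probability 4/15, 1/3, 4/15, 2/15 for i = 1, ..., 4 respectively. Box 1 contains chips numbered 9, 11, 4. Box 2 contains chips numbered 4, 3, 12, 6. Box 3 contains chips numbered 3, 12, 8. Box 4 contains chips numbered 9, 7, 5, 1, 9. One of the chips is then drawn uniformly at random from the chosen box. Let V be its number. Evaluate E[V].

6379/900

E[V | box 1] = (9+11+4)/3 = 8.
E[V | box 2] = (4+3+12+6)/4 = 25/4.
E[V | box 3] = (3+12+8)/3 = 23/3.
E[V | box 4] = (9+7+5+1+9)/5 = 31/5.
E[V] = (4/15)·(8) + (1/3)·(25/4) + (4/15)·(23/3) + (2/15)·(31/5) = 6379/900.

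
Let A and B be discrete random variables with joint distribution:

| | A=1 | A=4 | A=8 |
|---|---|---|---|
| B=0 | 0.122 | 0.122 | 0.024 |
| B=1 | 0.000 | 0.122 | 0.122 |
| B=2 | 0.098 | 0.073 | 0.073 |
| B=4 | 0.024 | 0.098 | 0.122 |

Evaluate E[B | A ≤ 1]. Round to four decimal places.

P(A ≤ 1) = 0.244.
Σ B·P over the event = 0·(0.122) + 2·(0.098) + 4·(0.024) = 0.292.
E[B | A ≤ 1] = (0.292) / (0.244) = 1.1967.

1.1967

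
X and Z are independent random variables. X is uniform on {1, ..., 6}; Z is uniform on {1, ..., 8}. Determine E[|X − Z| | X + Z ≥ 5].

P(X + Z ≥ 5) = 7/8.
Summing |X−Z|·P(x,y) over outcomes with X + Z ≥ 5 gives 7/3.
E[|X − Z| | X + Z ≥ 5] = (7/3) / (7/8) = 8/3.

8/3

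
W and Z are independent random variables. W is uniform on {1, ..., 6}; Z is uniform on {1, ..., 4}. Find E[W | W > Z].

32/7

P(W > Z) = 7/12.
Summing W·P(x,y) over outcomes with W > Z gives 8/3.
E[W | W > Z] = (8/3) / (7/12) = 32/7.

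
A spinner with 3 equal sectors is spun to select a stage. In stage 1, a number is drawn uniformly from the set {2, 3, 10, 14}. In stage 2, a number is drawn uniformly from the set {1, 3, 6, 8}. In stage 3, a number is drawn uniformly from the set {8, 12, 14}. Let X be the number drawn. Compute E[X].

E[X | stage 1] = (2+3+10+14)/4 = 29/4.
E[X | stage 2] = (1+3+6+8)/4 = 9/2.
E[X | stage 3] = (8+12+14)/3 = 34/3.
E[X] = (1/3)·(29/4) + (1/3)·(9/2) + (1/3)·(34/3) = 277/36.

277/36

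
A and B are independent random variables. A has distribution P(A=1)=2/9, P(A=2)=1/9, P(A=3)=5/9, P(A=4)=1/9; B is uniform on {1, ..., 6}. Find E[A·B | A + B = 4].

P(A + B = 4) = 4/27.
Summing AB·P(x,y) over outcomes with A + B = 4 gives 25/54.
E[A·B | A + B = 4] = (25/54) / (4/27) = 25/8.

25/8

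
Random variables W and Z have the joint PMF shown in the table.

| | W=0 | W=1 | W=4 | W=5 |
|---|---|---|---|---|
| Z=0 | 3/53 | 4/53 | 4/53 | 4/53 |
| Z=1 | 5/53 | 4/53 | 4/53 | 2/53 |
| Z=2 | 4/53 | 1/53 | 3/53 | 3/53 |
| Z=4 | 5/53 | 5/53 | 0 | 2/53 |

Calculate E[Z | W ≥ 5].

P(W ≥ 5) = 11/53.
Σ Z·P over the event = 0·(4/53) + 1·(2/53) + 2·(3/53) + 4·(2/53) = 16/53.
E[Z | W ≥ 5] = (16/53) / (11/53) = 16/11.

16/11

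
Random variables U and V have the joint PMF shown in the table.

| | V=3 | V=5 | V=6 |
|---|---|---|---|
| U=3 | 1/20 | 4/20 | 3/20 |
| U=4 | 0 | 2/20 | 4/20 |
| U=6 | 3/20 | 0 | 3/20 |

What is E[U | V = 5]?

P(V = 5) = 3/10.
Σ U·P over the event = 3·(4/20) + 4·(2/20) = 1.
E[U | V = 5] = (1) / (3/10) = 10/3.

10/3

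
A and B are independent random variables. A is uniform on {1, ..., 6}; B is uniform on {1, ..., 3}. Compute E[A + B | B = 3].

13/2

Outcomes with B = 3: (1,3), (2,3), (3,3), (4,3), (5,3), (6,3), each with probability 1/18.
E[A + B | B = 3] = (4 + 5 + 6 + 7 + 8 + 9) / 6 = 13/2.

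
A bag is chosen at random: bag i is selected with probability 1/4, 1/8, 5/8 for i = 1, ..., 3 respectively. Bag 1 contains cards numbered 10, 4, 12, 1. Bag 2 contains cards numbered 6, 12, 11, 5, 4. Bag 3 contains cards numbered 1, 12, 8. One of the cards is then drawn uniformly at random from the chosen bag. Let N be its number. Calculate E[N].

E[N | bag 1] = (10+4+12+1)/4 = 27/4.
E[N | bag 2] = (6+12+11+5+4)/5 = 38/5.
E[N | bag 3] = (1+12+8)/3 = 7.
E[N] = (1/4)·(27/4) + (1/8)·(38/5) + (5/8)·(7) = 561/80.

561/80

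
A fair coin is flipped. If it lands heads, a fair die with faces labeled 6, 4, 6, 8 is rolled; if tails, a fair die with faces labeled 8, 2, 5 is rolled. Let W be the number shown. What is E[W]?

E[W | heads] = (6+4+6+8)/4 = 6.
E[W | tails] = (8+2+5)/3 = 5.
By the law of total expectation,
E[W] = (1/2)·(6) + (1/2)·(5) = 11/2.

11/2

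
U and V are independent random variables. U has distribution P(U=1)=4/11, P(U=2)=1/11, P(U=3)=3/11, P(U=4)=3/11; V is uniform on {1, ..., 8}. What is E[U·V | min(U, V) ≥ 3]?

77/4

P(min(U, V) ≥ 3) = 9/22.
Summing UV·P(x,y) over outcomes with min(U, V) ≥ 3 gives 63/8.
E[U·V | min(U, V) ≥ 3] = (63/8) / (9/22) = 77/4.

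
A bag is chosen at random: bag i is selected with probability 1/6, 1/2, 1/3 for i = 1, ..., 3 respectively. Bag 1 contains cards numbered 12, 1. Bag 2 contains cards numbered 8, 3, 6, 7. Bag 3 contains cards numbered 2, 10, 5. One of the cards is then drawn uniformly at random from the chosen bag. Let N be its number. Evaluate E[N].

215/36

E[N | bag 1] = (12+1)/2 = 13/2.
E[N | bag 2] = (8+3+6+7)/4 = 6.
E[N | bag 3] = (2+10+5)/3 = 17/3.
E[N] = (1/6)·(13/2) + (1/2)·(6) + (1/3)·(17/3) = 215/36.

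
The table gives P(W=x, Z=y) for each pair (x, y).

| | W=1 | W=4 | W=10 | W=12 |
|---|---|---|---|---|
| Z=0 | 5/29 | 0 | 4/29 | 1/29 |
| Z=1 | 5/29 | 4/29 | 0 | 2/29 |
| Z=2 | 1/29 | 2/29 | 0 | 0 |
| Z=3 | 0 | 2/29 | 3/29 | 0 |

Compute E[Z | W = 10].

P(W = 10) = 7/29.
Σ Z·P over the event = 0·(4/29) + 3·(3/29) = 9/29.
E[Z | W = 10] = (9/29) / (7/29) = 9/7.

9/7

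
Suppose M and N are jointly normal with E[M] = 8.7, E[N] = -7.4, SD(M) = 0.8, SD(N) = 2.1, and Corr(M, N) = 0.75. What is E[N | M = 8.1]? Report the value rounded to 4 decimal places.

-8.5813

The regression of N on M has slope ρ·σ_N/σ_M and passes through (μ_M, μ_N).
E[N | M=8.1] = -7.4 + (0.75)·(2.1/0.8)·(8.1 − (8.7)) = -7.4 + (1.9688)·(-0.6) = -8.5813.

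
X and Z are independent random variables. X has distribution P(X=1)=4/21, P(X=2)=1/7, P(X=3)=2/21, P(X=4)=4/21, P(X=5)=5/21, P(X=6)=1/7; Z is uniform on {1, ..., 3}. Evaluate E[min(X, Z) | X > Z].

P(X > Z) = 43/63.
Summing min(X,Z)·P(x,y) over outcomes with X > Z gives 9/7.
E[min(X, Z) | X > Z] = (9/7) / (43/63) = 81/43.

81/43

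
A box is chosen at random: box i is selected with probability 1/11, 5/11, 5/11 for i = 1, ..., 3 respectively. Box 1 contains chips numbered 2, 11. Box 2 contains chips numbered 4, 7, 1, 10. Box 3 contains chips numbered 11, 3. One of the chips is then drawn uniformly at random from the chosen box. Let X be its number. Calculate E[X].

69/11

E[X | box 1] = (2+11)/2 = 13/2.
E[X | box 2] = (4+7+1+10)/4 = 11/2.
E[X | box 3] = (11+3)/2 = 7.
E[X] = (1/11)·(13/2) + (5/11)·(11/2) + (5/11)·(7) = 69/11.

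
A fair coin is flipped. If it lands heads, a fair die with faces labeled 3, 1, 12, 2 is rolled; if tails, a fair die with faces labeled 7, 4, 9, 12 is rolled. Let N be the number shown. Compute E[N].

E[N | heads] = (3+1+12+2)/4 = 9/2.
E[N | tails] = (7+4+9+12)/4 = 8.
By the law of total expectation,
E[N] = (1/2)·(9/2) + (1/2)·(8) = 25/4.

25/4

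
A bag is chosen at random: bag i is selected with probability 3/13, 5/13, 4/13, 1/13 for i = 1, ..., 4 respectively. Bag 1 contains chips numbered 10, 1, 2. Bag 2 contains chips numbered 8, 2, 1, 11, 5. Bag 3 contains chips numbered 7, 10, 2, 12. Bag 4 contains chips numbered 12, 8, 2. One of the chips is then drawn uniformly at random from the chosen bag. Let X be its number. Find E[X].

235/39

E[X | bag 1] = (10+1+2)/3 = 13/3.
E[X | bag 2] = (8+2+1+11+5)/5 = 27/5.
E[X | bag 3] = (7+10+2+12)/4 = 31/4.
E[X | bag 4] = (12+8+2)/3 = 22/3.
By the law of total expectation,
E[X] = (3/13)·(13/3) + (5/13)·(27/5) + (4/13)·(31/4) + (1/13)·(22/3) = 235/39.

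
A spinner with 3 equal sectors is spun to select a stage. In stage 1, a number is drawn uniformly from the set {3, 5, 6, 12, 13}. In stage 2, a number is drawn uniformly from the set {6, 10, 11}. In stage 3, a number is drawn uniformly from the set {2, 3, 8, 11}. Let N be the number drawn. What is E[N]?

38/5

E[N | stage 1] = (3+5+6+12+13)/5 = 39/5.
E[N | stage 2] = (6+10+11)/3 = 9.
E[N | stage 3] = (2+3+8+11)/4 = 6.
E[N] = (1/3)·(39/5) + (1/3)·(9) + (1/3)·(6) = 38/5.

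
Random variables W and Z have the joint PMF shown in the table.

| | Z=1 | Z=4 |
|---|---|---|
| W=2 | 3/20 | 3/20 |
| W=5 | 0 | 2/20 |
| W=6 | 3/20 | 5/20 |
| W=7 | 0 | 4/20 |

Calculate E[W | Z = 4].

P(Z = 4) = 7/10.
Σ W·P over the event = 2·(3/20) + 5·(2/20) + 6·(5/20) + 7·(4/20) = 37/10.
E[W | Z = 4] = (37/10) / (7/10) = 37/7.

37/7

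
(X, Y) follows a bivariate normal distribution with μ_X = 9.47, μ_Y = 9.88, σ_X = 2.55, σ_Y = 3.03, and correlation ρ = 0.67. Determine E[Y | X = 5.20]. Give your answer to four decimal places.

For a bivariate normal, E[Y | X=x] = μ_Y + ρ·(σ_Y/σ_X)·(x − μ_X).
E[Y | X=5.20] = 9.88 + (0.67)·(3.03/2.55)·(5.20 − (9.47)) = 9.88 + (0.79612)·(-4.27) = 6.4806.

6.4806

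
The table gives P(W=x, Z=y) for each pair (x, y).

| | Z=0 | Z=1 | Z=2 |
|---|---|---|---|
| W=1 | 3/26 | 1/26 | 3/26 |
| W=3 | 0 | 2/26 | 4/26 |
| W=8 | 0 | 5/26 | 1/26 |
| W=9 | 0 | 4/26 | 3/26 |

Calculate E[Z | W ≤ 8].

24/19

P(W ≤ 8) = 19/26.
Σ Z·P over the event = 0·(3/26) + 1·(1/26) + 2·(3/26) + 1·(2/26) + 2·(4/26) + 1·(5/26) + 2·(1/26) = 12/13.
E[Z | W ≤ 8] = (12/13) / (19/26) = 24/19.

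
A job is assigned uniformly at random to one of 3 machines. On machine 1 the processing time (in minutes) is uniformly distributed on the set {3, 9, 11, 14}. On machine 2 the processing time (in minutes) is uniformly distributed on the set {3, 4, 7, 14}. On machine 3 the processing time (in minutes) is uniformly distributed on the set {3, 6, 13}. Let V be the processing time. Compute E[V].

283/36

E[V | machine 1] = (3+9+11+14)/4 = 37/4.
E[V | machine 2] = (3+4+7+14)/4 = 7.
E[V | machine 3] = (3+6+13)/3 = 22/3.
By the law of total expectation,
E[V] = (1/3)·(37/4) + (1/3)·(7) + (1/3)·(22/3) = 283/36.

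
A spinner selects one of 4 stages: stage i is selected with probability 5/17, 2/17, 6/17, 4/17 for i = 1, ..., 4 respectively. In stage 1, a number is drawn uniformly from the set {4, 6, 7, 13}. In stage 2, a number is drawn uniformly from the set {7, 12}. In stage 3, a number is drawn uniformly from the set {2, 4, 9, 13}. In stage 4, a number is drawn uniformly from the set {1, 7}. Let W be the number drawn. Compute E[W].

E[W | stage 1] = (4+6+7+13)/4 = 15/2.
E[W | stage 2] = (7+12)/2 = 19/2.
E[W | stage 3] = (2+4+9+13)/4 = 7.
E[W | stage 4] = (1+7)/2 = 4.
E[W] = (5/17)·(15/2) + (2/17)·(19/2) + (6/17)·(7) + (4/17)·(4) = 229/34.

229/34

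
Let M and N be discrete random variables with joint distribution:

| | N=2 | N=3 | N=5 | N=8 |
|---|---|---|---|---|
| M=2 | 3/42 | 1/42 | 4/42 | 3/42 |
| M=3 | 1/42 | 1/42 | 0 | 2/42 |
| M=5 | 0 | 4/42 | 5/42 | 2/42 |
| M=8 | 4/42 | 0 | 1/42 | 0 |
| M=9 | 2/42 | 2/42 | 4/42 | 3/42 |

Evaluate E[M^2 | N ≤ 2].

P(N ≤ 2) = 5/21.
Σ M^2·P over the event = 4·(3/42) + 9·(1/42) + 64·(4/42) + 81·(2/42) = 439/42.
E[M^2 | N ≤ 2] = (439/42) / (5/21) = 439/10.

439/10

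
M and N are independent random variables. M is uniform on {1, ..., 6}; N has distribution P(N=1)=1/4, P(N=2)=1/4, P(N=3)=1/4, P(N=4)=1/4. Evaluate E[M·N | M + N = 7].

P(M + N = 7) = 1/6.
Summing MN·P(x,y) over outcomes with M + N = 7 gives 5/3.
E[M·N | M + N = 7] = (5/3) / (1/6) = 10.

10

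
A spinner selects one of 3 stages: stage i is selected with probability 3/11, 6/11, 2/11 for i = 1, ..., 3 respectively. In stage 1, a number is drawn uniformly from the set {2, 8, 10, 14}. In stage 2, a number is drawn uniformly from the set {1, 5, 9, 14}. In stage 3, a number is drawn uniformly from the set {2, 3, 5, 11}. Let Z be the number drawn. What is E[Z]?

E[Z | stage 1] = (2+8+10+14)/4 = 17/2.
E[Z | stage 2] = (1+5+9+14)/4 = 29/4.
E[Z | stage 3] = (2+3+5+11)/4 = 21/4.
By the law of total expectation,
E[Z] = (3/11)·(17/2) + (6/11)·(29/4) + (2/11)·(21/4) = 159/22.

159/22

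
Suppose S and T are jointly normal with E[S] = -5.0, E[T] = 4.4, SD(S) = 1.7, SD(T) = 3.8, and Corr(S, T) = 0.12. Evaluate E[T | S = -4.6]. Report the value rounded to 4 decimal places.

4.5073

E[T | S=x] = μ_T + ρ(σ_T/σ_S)(x − μ_S) for jointly normal variables.
E[T | S=-4.6] = 4.4 + (0.12)·(3.8/1.7)·(-4.6 − (-5.0)) = 4.4 + (0.26824)·(0.4) = 4.5073.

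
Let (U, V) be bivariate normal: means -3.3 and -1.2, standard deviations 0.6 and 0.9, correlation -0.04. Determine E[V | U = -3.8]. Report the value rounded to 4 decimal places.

E[V | U=x] = μ_V + ρ(σ_V/σ_U)(x − μ_U) for jointly normal variables.
E[V | U=-3.8] = -1.2 + (-0.04)·(0.9/0.6)·(-3.8 − (-3.3)) = -1.2 + (-0.06)·(-0.5) = -1.1700.

-1.1700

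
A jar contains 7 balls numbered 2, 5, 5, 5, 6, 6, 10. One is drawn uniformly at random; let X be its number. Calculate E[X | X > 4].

37/6

P(X > 4) = 6/7.
Σ over the event: 5·3/7 + 6·2/7 + 10·1/7 = 37/7.
E[X | X > 4] = (37/7) / (6/7) = 37/6.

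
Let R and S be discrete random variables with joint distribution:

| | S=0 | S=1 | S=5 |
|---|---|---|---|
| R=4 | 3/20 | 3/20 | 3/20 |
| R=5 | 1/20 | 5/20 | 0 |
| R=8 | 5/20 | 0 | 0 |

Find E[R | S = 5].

4

P(S = 5) = 3/20.
Σ R·P over the event = 4·(3/20) = 3/5.
E[R | S = 5] = (3/5) / (3/20) = 4.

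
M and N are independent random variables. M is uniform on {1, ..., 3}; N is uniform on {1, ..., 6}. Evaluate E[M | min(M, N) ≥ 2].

Outcomes with min(M, N) ≥ 2: (2,2), (2,3), (2,4), (2,5), (2,6), (3,2), (3,3), (3,4), (3,5), (3,6), each with probability 1/18.
E[M | min(M, N) ≥ 2] = (2 + 2 + 2 + 2 + 2 + 3 + 3 + 3 + 3 + 3) / 10 = 5/2.

5/2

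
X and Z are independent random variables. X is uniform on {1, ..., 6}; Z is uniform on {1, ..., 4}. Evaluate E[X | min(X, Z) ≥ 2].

P(min(X, Z) ≥ 2) = 5/8.
Summing X·P(x,y) over outcomes with min(X, Z) ≥ 2 gives 5/2.
E[X | min(X, Z) ≥ 2] = (5/2) / (5/8) = 4.

4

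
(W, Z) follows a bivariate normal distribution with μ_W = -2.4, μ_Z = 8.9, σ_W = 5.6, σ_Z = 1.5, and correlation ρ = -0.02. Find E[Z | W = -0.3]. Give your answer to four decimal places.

The regression of Z on W has slope ρ·σ_Z/σ_W and passes through (μ_W, μ_Z).
E[Z | W=-0.3] = 8.9 + (-0.02)·(1.5/5.6)·(-0.3 − (-2.4)) = 8.9 + (-0.0053571)·(2.1) = 8.8888.

8.8888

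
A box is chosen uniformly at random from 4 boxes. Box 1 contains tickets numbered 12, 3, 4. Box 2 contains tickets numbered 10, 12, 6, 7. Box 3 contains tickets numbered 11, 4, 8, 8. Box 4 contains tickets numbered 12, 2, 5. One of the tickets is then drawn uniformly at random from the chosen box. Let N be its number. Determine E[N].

175/24

E[N | box 1] = (12+3+4)/3 = 19/3.
E[N | box 2] = (10+12+6+7)/4 = 35/4.
E[N | box 3] = (11+4+8+8)/4 = 31/4.
E[N | box 4] = (12+2+5)/3 = 19/3.
E[N] = (1/4)·(19/3) + (1/4)·(35/4) + (1/4)·(31/4) + (1/4)·(19/3) = 175/24.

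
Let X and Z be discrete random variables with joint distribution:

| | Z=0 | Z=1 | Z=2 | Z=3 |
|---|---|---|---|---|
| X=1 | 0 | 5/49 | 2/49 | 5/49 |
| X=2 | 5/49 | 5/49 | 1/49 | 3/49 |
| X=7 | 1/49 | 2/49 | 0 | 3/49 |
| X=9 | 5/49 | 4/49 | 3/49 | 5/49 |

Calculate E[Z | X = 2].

P(X = 2) = 2/7.
Summing Z·P(X=x,Z=y) over the conditioning event gives 16/49.
E[Z | X = 2] = (16/49) / (2/7) = 8/7.

8/7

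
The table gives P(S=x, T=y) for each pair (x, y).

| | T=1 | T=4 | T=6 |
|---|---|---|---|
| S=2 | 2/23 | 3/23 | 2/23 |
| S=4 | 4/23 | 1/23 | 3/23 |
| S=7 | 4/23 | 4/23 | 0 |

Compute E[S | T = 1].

24/5

P(T = 1) = 10/23.
Σ S·P over the event = 2·(2/23) + 4·(4/23) + 7·(4/23) = 48/23.
E[S | T = 1] = (48/23) / (10/23) = 24/5.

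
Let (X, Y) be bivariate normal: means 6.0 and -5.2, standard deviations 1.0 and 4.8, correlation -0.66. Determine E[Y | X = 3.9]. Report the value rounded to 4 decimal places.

The regression of Y on X has slope ρ·σ_Y/σ_X and passes through (μ_X, μ_Y).
E[Y | X=3.9] = -5.2 + (-0.66)·(4.8/1.0)·(3.9 − (6.0)) = -5.2 + (-3.168)·(-2.1) = 1.4528.

1.4528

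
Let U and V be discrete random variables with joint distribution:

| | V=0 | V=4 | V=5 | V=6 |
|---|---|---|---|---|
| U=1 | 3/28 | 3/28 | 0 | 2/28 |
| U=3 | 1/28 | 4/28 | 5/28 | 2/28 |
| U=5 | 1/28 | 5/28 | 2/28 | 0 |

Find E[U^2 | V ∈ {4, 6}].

23/2

P(V ∈ {4, 6}) = 4/7.
Σ U^2·P over the event = 1·(3/28) + 1·(2/28) + 9·(4/28) + 9·(2/28) + 25·(5/28) = 46/7.
E[U^2 | V ∈ {4, 6}] = (46/7) / (4/7) = 23/2.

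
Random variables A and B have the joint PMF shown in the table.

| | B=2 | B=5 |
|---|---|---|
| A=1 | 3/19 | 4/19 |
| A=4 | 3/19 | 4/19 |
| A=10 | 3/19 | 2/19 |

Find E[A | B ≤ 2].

5

P(B ≤ 2) = 9/19.
Σ A·P over the event = 1·(3/19) + 4·(3/19) + 10·(3/19) = 45/19.
E[A | B ≤ 2] = (45/19) / (9/19) = 5.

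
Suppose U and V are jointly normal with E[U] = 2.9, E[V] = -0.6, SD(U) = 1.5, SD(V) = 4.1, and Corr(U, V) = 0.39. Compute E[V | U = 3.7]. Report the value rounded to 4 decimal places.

0.2528

E[V | U=x] = μ_V + ρ(σ_V/σ_U)(x − μ_U) for jointly normal variables.
E[V | U=3.7] = -0.6 + (0.39)·(4.1/1.5)·(3.7 − (2.9)) = -0.6 + (1.066)·(0.8) = 0.2528.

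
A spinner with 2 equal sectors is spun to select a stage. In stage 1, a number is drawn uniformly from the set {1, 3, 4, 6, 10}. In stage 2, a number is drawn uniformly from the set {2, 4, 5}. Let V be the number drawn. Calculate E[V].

127/30

E[V | stage 1] = (1+3+4+6+10)/5 = 24/5.
E[V | stage 2] = (2+4+5)/3 = 11/3.
By the law of total expectation,
E[V] = (1/2)·(24/5) + (1/2)·(11/3) = 127/30.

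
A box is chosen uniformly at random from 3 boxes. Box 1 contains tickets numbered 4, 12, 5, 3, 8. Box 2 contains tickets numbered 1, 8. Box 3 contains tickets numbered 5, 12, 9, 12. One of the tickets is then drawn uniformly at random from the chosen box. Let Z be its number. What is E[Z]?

E[Z | box 1] = (4+12+5+3+8)/5 = 32/5.
E[Z | box 2] = (1+8)/2 = 9/2.
E[Z | box 3] = (5+12+9+12)/4 = 19/2.
E[Z] = (1/3)·(32/5) + (1/3)·(9/2) + (1/3)·(19/2) = 34/5.

34/5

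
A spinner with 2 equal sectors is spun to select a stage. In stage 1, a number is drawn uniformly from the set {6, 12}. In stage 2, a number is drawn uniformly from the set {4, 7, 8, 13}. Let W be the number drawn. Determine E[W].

17/2

E[W | stage 1] = (6+12)/2 = 9.
E[W | stage 2] = (4+7+8+13)/4 = 8.
E[W] = (1/2)·(9) + (1/2)·(8) = 17/2.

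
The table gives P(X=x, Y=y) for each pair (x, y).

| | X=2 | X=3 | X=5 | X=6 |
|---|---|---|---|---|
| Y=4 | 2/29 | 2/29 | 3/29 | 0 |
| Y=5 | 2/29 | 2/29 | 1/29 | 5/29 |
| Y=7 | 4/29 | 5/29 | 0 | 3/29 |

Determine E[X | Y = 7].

P(Y = 7) = 12/29.
Σ X·P over the event = 2·(4/29) + 3·(5/29) + 6·(3/29) = 41/29.
E[X | Y = 7] = (41/29) / (12/29) = 41/12.

41/12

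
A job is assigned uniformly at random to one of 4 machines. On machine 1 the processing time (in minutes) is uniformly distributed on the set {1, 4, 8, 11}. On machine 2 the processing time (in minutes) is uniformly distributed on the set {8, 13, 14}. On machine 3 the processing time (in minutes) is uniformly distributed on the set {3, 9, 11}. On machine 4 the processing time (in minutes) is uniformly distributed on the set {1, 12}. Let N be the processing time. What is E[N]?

191/24

E[N | machine 1] = (1+4+8+11)/4 = 6.
E[N | machine 2] = (8+13+14)/3 = 35/3.
E[N | machine 3] = (3+9+11)/3 = 23/3.
E[N | machine 4] = (1+12)/2 = 13/2.
E[N] = (1/4)·(6) + (1/4)·(35/3) + (1/4)·(23/3) + (1/4)·(13/2) = 191/24.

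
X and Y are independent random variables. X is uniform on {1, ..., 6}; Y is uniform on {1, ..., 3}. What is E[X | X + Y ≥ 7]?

P(X + Y ≥ 7) = 1/3.
Summing X·P(x,y) over outcomes with X + Y ≥ 7 gives 16/9.
E[X | X + Y ≥ 7] = (16/9) / (1/3) = 16/3.

16/3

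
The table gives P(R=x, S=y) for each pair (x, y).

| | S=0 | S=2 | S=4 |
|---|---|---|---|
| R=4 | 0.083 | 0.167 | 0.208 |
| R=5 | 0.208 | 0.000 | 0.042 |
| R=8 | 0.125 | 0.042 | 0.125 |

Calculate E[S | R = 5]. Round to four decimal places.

0.6720

P(R = 5) = 0.250.
Σ S·P over the event = 0·(0.208) + 4·(0.042) = 0.168.
E[S | R = 5] = (0.168) / (0.250) = 0.6720.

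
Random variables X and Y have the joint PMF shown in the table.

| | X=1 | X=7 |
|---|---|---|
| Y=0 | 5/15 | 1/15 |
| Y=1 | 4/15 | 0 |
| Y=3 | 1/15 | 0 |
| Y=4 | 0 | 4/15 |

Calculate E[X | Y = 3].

P(Y = 3) = 1/15.
Summing X·P(X=x,Y=y) over the conditioning event gives 1/15.
E[X | Y = 3] = (1/15) / (1/15) = 1.

1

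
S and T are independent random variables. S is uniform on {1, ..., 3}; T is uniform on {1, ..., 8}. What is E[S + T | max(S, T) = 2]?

10/3

P(max(S, T) = 2) = 1/8.
Summing (S+T)·P(x,y) over outcomes with max(S, T) = 2 gives 5/12.
E[S + T | max(S, T) = 2] = (5/12) / (1/8) = 10/3.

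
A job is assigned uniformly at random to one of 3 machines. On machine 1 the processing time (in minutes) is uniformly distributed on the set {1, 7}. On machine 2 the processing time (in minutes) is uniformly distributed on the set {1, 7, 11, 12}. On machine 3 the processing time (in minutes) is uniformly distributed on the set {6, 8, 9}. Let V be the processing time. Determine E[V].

233/36

E[V | machine 1] = (1+7)/2 = 4.
E[V | machine 2] = (1+7+11+12)/4 = 31/4.
E[V | machine 3] = (6+8+9)/3 = 23/3.
E[V] = (1/3)·(4) + (1/3)·(31/4) + (1/3)·(23/3) = 233/36.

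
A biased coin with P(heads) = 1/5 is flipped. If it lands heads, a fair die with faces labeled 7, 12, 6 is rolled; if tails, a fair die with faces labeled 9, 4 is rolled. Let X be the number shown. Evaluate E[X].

E[X | heads] = (7+12+6)/3 = 25/3.
E[X | tails] = (9+4)/2 = 13/2.
E[X] = (1/5)·(25/3) + (4/5)·(13/2) = 103/15.

103/15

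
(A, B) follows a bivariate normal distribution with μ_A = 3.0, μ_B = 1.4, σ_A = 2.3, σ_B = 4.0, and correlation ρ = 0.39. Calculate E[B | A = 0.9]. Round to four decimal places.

The regression of B on A has slope ρ·σ_B/σ_A and passes through (μ_A, μ_B).
E[B | A=0.9] = 1.4 + (0.39)·(4.0/2.3)·(0.9 − (3.0)) = 1.4 + (0.67826)·(-2.1) = -0.0243.

-0.0243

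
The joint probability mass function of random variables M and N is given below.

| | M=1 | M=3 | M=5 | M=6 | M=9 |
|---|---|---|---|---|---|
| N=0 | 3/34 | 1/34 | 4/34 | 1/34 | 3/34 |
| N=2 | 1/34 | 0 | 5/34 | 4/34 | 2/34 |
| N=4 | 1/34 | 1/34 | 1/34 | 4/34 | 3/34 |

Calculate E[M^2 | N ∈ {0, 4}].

P(N ∈ {0, 4}) = 11/17.
Summing M^2·P(M=x,N=y) over the conditioning event gives 813/34.
E[M^2 | N ∈ {0, 4}] = (813/34) / (11/17) = 813/22.

813/22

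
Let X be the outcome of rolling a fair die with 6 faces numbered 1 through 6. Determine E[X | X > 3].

5

Given X > 3, X is equally likely to be any of {4, 5, 6}.
E[X | X > 3] = (4 + 5 + 6) / 3 = 5.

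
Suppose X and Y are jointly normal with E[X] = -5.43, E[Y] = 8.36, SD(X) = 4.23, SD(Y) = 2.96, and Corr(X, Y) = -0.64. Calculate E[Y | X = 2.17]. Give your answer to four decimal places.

For a bivariate normal, E[Y | X=x] = μ_Y + ρ·(σ_Y/σ_X)·(x − μ_X).
E[Y | X=2.17] = 8.36 + (-0.64)·(2.96/4.23)·(2.17 − (-5.43)) = 8.36 + (-0.44785)·(7.6) = 4.9563.

4.9563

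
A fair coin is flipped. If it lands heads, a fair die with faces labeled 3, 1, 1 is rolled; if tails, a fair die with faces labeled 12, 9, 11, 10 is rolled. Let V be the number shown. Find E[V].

E[V | heads] = (3+1+1)/3 = 5/3.
E[V | tails] = (12+9+11+10)/4 = 21/2.
By the law of total expectation,
E[V] = (1/2)·(5/3) + (1/2)·(21/2) = 73/12.

73/12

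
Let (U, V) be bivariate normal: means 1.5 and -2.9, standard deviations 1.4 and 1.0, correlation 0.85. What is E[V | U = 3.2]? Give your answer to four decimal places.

-1.8679

E[V | U=x] = μ_V + ρ(σ_V/σ_U)(x − μ_U) for jointly normal variables.
E[V | U=3.2] = -2.9 + (0.85)·(1.0/1.4)·(3.2 − (1.5)) = -2.9 + (0.60714)·(1.7) = -1.8679.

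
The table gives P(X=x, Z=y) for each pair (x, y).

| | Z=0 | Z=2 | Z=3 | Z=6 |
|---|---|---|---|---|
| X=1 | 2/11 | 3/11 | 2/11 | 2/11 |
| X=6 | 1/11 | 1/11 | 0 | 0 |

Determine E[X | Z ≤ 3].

19/9

P(Z ≤ 3) = 9/11.
Σ X·P over the event = 1·(2/11) + 1·(3/11) + 1·(2/11) + 6·(1/11) + 6·(1/11) = 19/11.
E[X | Z ≤ 3] = (19/11) / (9/11) = 19/9.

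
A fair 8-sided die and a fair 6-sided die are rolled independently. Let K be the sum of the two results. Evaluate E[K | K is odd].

8

P(K is odd) = 1/2.
Σ over the event: 3·1/24 + 5·1/12 + 7·1/8 + 9·1/8 + 11·1/12 + 13·1/24 = 4.
E[K | K is odd] = (4) / (1/2) = 8.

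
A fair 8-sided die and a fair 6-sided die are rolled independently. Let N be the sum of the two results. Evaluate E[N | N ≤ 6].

P(N ≤ 6) = 5/16.
Σ over the event: 2·1/48 + 3·1/24 + 4·1/16 + 5·1/12 + 6·5/48 = 35/24.
E[N | N ≤ 6] = (35/24) / (5/16) = 14/3.

14/3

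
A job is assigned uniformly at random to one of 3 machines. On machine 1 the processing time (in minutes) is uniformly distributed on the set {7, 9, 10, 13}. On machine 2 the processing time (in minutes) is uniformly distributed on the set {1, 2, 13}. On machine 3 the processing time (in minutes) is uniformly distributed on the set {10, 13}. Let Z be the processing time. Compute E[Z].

E[Z | machine 1] = (7+9+10+13)/4 = 39/4.
E[Z | machine 2] = (1+2+13)/3 = 16/3.
E[Z | machine 3] = (10+13)/2 = 23/2.
By the law of total expectation,
E[Z] = (1/3)·(39/4) + (1/3)·(16/3) + (1/3)·(23/2) = 319/36.

319/36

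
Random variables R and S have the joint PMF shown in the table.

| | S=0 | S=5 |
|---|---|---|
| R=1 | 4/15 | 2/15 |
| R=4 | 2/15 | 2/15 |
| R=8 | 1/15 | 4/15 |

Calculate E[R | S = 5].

P(S = 5) = 8/15.
Σ R·P over the event = 1·(2/15) + 4·(2/15) + 8·(4/15) = 14/5.
E[R | S = 5] = (14/5) / (8/15) = 21/4.

21/4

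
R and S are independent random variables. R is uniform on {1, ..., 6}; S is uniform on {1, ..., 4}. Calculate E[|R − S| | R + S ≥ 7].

11/5

Outcomes with R + S ≥ 7: (3,4), (4,3), (4,4), (5,2), (5,3), (5,4), (6,1), (6,2), (6,3), (6,4), each with probability 1/24.
E[|R − S| | R + S ≥ 7] = (1 + 1 + 0 + 3 + 2 + 1 + 5 + 4 + 3 + 2) / 10 = 11/5.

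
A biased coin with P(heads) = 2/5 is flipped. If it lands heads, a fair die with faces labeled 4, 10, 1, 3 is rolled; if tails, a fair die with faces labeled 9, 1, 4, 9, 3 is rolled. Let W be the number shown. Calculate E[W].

E[W | heads] = (4+10+1+3)/4 = 9/2.
E[W | tails] = (9+1+4+9+3)/5 = 26/5.
E[W] = (2/5)·(9/2) + (3/5)·(26/5) = 123/25.

123/25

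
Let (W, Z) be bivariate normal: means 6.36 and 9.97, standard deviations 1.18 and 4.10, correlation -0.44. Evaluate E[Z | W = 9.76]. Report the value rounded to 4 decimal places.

The regression of Z on W has slope ρ·σ_Z/σ_W and passes through (μ_W, μ_Z).
E[Z | W=9.76] = 9.97 + (-0.44)·(4.10/1.18)·(9.76 − (6.36)) = 9.97 + (-1.52881)·(3.4) = 4.7720.

4.7720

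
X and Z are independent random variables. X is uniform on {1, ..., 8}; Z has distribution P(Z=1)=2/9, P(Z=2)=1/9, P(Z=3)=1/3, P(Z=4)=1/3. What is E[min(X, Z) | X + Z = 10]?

P(X + Z = 10) = 7/72.
Summing min(X,Z)·P(x,y) over outcomes with X + Z = 10 gives 23/72.
E[min(X, Z) | X + Z = 10] = (23/72) / (7/72) = 23/7.

23/7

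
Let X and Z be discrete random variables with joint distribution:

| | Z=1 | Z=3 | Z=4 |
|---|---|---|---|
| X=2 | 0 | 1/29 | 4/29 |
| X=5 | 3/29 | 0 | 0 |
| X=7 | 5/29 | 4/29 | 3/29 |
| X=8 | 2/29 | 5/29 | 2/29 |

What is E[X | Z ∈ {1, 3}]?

34/5

P(Z ∈ {1, 3}) = 20/29.
Σ X·P over the event = 2·(1/29) + 5·(3/29) + 7·(5/29) + 7·(4/29) + 8·(2/29) + 8·(5/29) = 136/29.
E[X | Z ∈ {1, 3}] = (136/29) / (20/29) = 34/5.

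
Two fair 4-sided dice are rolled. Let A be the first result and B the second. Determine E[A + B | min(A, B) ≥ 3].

7

Outcomes with min(A, B) ≥ 3: (3,3), (3,4), (4,3), (4,4), each with probability 1/16.
E[A + B | min(A, B) ≥ 3] = (6 + 7 + 7 + 8) / 4 = 7.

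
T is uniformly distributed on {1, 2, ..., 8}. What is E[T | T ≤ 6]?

7/2

Given T ≤ 6, T is equally likely to be any of {1, 2, 3, 4, 5, 6}.
E[T | T ≤ 6] = (1 + 2 + 3 + 4 + 5 + 6) / 6 = 7/2.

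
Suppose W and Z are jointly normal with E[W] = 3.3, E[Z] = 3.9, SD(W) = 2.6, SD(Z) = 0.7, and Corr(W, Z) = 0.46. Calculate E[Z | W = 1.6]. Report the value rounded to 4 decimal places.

The regression of Z on W has slope ρ·σ_Z/σ_W and passes through (μ_W, μ_Z).
E[Z | W=1.6] = 3.9 + (0.46)·(0.7/2.6)·(1.6 − (3.3)) = 3.9 + (0.12385)·(-1.7) = 3.6895.

3.6895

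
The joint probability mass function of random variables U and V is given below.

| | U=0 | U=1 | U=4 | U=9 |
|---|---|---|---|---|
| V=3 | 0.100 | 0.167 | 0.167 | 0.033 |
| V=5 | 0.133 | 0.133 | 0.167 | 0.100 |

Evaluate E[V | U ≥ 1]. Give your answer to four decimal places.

P(U ≥ 1) = 0.767.
Σ V·P over the event = 3·(0.167) + 5·(0.133) + 3·(0.167) + 5·(0.167) + 3·(0.033) + 5·(0.100) = 3.101.
E[V | U ≥ 1] = (3.101) / (0.767) = 4.0430.

4.0430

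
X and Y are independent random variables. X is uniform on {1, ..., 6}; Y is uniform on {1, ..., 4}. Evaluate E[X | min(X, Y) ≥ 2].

P(min(X, Y) ≥ 2) = 5/8.
Summing X·P(x,y) over outcomes with min(X, Y) ≥ 2 gives 5/2.
E[X | min(X, Y) ≥ 2] = (5/2) / (5/8) = 4.

4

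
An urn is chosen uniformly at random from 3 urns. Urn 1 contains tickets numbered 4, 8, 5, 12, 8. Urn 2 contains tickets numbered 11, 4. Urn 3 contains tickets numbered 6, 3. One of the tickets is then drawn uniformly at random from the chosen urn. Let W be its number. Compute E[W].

97/15

E[W | urn 1] = (4+8+5+12+8)/5 = 37/5.
E[W | urn 2] = (11+4)/2 = 15/2.
E[W | urn 3] = (6+3)/2 = 9/2.
By the law of total expectation,
E[W] = (1/3)·(37/5) + (1/3)·(15/2) + (1/3)·(9/2) = 97/15.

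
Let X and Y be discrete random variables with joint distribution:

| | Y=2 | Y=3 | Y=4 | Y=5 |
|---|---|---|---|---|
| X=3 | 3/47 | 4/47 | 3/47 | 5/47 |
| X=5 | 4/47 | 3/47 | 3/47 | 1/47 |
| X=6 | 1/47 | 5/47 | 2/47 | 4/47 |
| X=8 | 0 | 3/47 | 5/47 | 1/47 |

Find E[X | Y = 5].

P(Y = 5) = 11/47.
Summing X·P(X=x,Y=y) over the conditioning event gives 52/47.
E[X | Y = 5] = (52/47) / (11/47) = 52/11.

52/11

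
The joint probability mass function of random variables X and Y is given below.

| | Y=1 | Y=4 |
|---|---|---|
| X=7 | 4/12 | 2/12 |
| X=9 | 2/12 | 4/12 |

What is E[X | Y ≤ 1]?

P(Y ≤ 1) = 1/2.
Summing X·P(X=x,Y=y) over the conditioning event gives 23/6.
E[X | Y ≤ 1] = (23/6) / (1/2) = 23/3.

23/3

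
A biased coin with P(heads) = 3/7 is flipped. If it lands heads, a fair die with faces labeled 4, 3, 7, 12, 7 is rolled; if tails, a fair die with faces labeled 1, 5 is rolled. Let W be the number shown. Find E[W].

E[W | heads] = (4+3+7+12+7)/5 = 33/5.
E[W | tails] = (1+5)/2 = 3.
E[W] = (3/7)·(33/5) + (4/7)·(3) = 159/35.

159/35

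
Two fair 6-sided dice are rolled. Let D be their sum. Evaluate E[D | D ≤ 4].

P(D ≤ 4) = 1/6.
Σ over the event: 2·1/36 + 3·1/18 + 4·1/12 = 5/9.
E[D | D ≤ 4] = (5/9) / (1/6) = 10/3.

10/3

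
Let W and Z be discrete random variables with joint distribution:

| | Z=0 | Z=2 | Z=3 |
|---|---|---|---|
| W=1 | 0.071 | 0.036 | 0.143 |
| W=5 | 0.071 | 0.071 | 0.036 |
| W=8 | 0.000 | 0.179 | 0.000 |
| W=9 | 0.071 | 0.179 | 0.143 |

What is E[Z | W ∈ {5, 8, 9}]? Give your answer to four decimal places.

P(W ∈ {5, 8, 9}) = 0.750.
Σ Z·P over the event = 0·(0.071) + 2·(0.071) + 3·(0.036) + 2·(0.179) + 0·(0.071) + 2·(0.179) + 3·(0.143) = 1.395.
E[Z | W ∈ {5, 8, 9}] = (1.395) / (0.750) = 1.8600.

1.8600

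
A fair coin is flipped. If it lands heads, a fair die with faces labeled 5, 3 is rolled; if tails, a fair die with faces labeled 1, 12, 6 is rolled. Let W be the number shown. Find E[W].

E[W | heads] = (5+3)/2 = 4.
E[W | tails] = (1+12+6)/3 = 19/3.
E[W] = (1/2)·(4) + (1/2)·(19/3) = 31/6.

31/6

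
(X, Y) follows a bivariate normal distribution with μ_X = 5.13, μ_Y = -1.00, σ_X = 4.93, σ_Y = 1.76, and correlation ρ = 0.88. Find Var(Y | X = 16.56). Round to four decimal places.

0.6988

For a bivariate normal, Var(Y | X=x) = σ_Y²(1 − ρ²).
Var(Y | X=16.56) = (1.76)²·(1 − (0.88)²) = 3.0976·0.2256 = 0.6988.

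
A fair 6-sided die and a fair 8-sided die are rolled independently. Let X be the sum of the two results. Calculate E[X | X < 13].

P(X < 13) = 15/16.
E[X | X < 13] = (43/6) / (15/16) = 344/45.

344/45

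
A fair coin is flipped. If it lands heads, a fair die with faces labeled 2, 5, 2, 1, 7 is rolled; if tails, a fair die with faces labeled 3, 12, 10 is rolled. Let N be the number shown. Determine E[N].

E[N | heads] = (2+5+2+1+7)/5 = 17/5.
E[N | tails] = (3+12+10)/3 = 25/3.
By the law of total expectation,
E[N] = (1/2)·(17/5) + (1/2)·(25/3) = 88/15.

88/15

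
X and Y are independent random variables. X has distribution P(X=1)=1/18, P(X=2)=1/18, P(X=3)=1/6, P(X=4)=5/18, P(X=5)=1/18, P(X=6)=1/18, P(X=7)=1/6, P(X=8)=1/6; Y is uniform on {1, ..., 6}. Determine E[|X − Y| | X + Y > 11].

P(X + Y > 11) = 4/27.
Summing |X−Y|·P(x,y) over outcomes with X + Y > 11 gives 1/3.
E[|X − Y| | X + Y > 11] = (1/3) / (4/27) = 9/4.

9/4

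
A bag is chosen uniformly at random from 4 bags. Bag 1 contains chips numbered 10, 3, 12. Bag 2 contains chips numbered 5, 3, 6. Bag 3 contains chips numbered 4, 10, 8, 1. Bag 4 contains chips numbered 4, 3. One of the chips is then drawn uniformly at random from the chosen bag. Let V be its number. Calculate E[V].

E[V | bag 1] = (10+3+12)/3 = 25/3.
E[V | bag 2] = (5+3+6)/3 = 14/3.
E[V | bag 3] = (4+10+8+1)/4 = 23/4.
E[V | bag 4] = (4+3)/2 = 7/2.
E[V] = (1/4)·(25/3) + (1/4)·(14/3) + (1/4)·(23/4) + (1/4)·(7/2) = 89/16.

89/16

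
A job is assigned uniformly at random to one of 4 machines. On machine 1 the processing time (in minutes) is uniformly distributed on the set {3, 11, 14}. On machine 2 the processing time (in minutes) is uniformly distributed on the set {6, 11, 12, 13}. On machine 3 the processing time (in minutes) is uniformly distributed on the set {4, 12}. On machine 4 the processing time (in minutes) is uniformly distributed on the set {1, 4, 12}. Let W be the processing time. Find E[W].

E[W | machine 1] = (3+11+14)/3 = 28/3.
E[W | machine 2] = (6+11+12+13)/4 = 21/2.
E[W | machine 3] = (4+12)/2 = 8.
E[W | machine 4] = (1+4+12)/3 = 17/3.
E[W] = (1/4)·(28/3) + (1/4)·(21/2) + (1/4)·(8) + (1/4)·(17/3) = 67/8.

67/8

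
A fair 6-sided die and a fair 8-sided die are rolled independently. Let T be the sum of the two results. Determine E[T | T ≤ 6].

14/3

P(T ≤ 6) = 5/16.
Σ over the event: 2·1/48 + 3·1/24 + 4·1/16 + 5·1/12 + 6·5/48 = 35/24.
E[T | T ≤ 6] = (35/24) / (5/16) = 14/3.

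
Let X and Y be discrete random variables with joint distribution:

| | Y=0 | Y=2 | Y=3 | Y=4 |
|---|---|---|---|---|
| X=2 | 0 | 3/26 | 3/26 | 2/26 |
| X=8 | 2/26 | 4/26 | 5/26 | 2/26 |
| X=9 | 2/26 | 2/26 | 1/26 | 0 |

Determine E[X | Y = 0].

P(Y = 0) = 2/13.
Summing X·P(X=x,Y=y) over the conditioning event gives 17/13.
E[X | Y = 0] = (17/13) / (2/13) = 17/2.

17/2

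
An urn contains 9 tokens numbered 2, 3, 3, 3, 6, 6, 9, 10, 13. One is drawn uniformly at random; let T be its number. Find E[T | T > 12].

13

P(T > 12) = 1/9.
Σ over the event: 13·1/9 = 13/9.
E[T | T > 12] = (13/9) / (1/9) = 13.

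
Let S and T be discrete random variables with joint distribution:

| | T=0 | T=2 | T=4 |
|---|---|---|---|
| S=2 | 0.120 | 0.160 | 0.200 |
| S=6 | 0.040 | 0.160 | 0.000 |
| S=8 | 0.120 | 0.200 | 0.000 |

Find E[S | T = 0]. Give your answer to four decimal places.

P(T = 0) = 0.280.
Σ S·P over the event = 2·(0.120) + 6·(0.040) + 8·(0.120) = 1.440.
E[S | T = 0] = (1.440) / (0.280) = 5.1429.

5.1429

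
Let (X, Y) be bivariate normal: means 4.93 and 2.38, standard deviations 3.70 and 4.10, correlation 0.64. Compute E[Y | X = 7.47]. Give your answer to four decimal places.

The regression of Y on X has slope ρ·σ_Y/σ_X and passes through (μ_X, μ_Y).
E[Y | X=7.47] = 2.38 + (0.64)·(4.10/3.70)·(7.47 − (4.93)) = 2.38 + (0.70919)·(2.54) = 4.1813.

4.1813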